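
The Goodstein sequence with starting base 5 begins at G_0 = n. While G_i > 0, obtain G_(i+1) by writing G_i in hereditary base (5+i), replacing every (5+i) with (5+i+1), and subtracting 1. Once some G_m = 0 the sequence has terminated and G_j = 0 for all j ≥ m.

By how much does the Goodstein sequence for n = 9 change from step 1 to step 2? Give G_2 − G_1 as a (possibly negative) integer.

0

G_0=9  [base 5] 5 + 4  →[5↦6]→  6 + 4 = 10  −1 ⇒ G_1=9
G_1=9  [base 6] 6 + 3  →[6↦7]→  7 + 3 = 10  −1 ⇒ G_2=9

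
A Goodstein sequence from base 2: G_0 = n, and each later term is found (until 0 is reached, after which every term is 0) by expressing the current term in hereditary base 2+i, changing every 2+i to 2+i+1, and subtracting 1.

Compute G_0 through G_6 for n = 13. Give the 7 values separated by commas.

13, 108, 1279, 16092, 280711, 5765998, 134219479

13 —HB2→ 2^(2 + 1) + 2^2 + 1 —bump→ 3^(3 + 1) + 3^3 + 1 = 109 —(−1)→ 108
108 —HB3→ 3^(3 + 1) + 3^3 —bump→ 4^(4 + 1) + 4^4 = 1280 —(−1)→ 1279
1279 —HB4→ 4^(4 + 1) + 3·4^3 + 3·4^2 + 3·4 + 3 —bump→ 5^(5 + 1) + 3·5^3 + 3·5^2 + 3·5 + 3 = 16093 —(−1)→ 16092
16092 —HB5→ 5^(5 + 1) + 3·5^3 + 3·5^2 + 3·5 + 2 —bump→ 6^(6 + 1) + 3·6^3 + 3·6^2 + 3·6 + 2 = 280712 —(−1)→ 280711
280711 —HB6→ 6^(6 + 1) + 3·6^3 + 3·6^2 + 3·6 + 1 —bump→ 7^(7 + 1) + 3·7^3 + 3·7^2 + 3·7 + 1 = 5765999 —(−1)→ 5765998
5765998 —HB7→ 7^(7 + 1) + 3·7^3 + 3·7^2 + 3·7 —bump→ 8^(8 + 1) + 3·8^3 + 3·8^2 + 3·8 = 134219480 —(−1)→ 134219479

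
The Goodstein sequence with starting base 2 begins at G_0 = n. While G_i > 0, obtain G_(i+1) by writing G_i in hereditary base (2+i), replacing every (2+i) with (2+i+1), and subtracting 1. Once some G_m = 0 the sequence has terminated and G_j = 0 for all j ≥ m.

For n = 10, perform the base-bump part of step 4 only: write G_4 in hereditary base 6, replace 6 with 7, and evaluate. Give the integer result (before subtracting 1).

G_0 = 10. HB_2(10) = 2^(2 + 1) + 2. Bump = 84. G_1 = 83.
G_1 = 83. HB_3(83) = 3^(3 + 1) + 2. Bump = 1026. G_2 = 1025.
G_2 = 1025. HB_4(1025) = 4^(4 + 1) + 1. Bump = 15626. G_3 = 15625.
G_3 = 15625. HB_5(15625) = 5^(5 + 1). Bump = 279936. G_4 = 279935.

4215755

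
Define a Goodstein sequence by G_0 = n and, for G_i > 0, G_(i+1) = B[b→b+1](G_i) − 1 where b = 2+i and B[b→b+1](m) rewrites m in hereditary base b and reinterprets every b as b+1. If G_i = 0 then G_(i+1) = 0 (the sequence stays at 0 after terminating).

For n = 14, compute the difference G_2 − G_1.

1171

step 0: 14 = 2^(2 + 1) + 2^2 + 2; sub 3 for 2: 3^(3 + 1) + 3^3 + 3; = 111; G_1 = 111−1 = 110
step 1: 110 = 3^(3 + 1) + 3^3 + 2; sub 4 for 3: 4^(4 + 1) + 4^4 + 2; = 1282; G_2 = 1282−1 = 1281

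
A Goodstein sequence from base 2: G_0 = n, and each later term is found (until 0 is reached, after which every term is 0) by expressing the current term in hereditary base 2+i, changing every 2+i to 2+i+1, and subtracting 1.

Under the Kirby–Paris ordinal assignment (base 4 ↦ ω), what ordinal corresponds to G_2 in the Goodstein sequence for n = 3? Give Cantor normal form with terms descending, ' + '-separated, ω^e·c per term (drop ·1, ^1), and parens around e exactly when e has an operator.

3

step 0: 3 = 2 + 1; sub 3 for 2: 3 + 1; = 4; G_1 = 4−1 = 3
step 1: 3 = 3; sub 4 for 3: 4; = 4; G_2 = 4−1 = 3
step 2: 3 = 3; sub 5 for 4: 3; = 3; G_3 = 3−1 = 2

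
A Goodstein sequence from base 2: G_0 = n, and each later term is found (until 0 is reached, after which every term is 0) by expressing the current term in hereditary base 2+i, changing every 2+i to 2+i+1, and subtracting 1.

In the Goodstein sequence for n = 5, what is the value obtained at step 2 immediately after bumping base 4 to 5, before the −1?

468

(0) 5|_2 = 2^2 + 1 ↦ 3^3 + 1|_3 = 28 ⇒ 27
(1) 27|_3 = 3^3 ↦ 4^4|_4 = 256 ⇒ 255
(2) 255|_4 = 3·4^3 + 3·4^2 + 3·4 + 3 ↦ 3·5^3 + 3·5^2 + 3·5 + 3|_5 = 468 ⇒ 467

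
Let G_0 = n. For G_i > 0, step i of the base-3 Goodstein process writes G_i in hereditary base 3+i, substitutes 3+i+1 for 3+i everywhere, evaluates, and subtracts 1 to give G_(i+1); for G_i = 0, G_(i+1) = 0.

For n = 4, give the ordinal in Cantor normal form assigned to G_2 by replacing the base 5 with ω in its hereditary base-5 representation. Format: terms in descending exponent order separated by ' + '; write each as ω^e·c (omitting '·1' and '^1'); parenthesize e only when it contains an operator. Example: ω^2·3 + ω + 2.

4

4 —HB3→ 3 + 1 —bump→ 4 + 1 = 5 —(−1)→ 4
4 —HB4→ 4 —bump→ 5 = 5 —(−1)→ 4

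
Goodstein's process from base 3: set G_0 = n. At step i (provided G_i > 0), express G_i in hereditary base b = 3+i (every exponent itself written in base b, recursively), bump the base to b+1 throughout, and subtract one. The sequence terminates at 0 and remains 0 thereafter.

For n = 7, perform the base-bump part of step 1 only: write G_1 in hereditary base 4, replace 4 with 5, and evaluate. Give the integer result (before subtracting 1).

10

i=0: 7 = 2·3 + 1 (b=3); 3→4: 2·4 + 1 = 9; 9−1 = 8
i=1: 8 = 2·4 (b=4); 4→5: 2·5 = 10; 10−1 = 9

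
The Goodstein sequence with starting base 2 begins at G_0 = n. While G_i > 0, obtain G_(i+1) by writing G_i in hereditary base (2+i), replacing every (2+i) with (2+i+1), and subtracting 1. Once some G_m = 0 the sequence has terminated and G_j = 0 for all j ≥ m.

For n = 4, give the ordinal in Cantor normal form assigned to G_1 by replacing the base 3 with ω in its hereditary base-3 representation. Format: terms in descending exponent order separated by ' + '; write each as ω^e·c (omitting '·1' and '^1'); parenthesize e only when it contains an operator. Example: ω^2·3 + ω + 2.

4 —HB2→ 2^2 —bump→ 3^3 = 27 —(−1)→ 26
26 —HB3→ 2·3^2 + 2·3 + 2 —bump→ 2·4^2 + 2·4 + 2 = 42 —(−1)→ 41

ω^2·2 + ω·2 + 2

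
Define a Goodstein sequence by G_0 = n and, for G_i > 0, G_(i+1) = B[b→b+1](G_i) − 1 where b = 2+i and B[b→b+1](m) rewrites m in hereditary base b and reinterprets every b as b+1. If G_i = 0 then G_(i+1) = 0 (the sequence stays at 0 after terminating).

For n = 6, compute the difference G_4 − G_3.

43530

6 —HB2→ 2^2 + 2 —bump→ 3^3 + 3 = 30 —(−1)→ 29
29 —HB3→ 3^3 + 2 —bump→ 4^4 + 2 = 258 —(−1)→ 257
257 —HB4→ 4^4 + 1 —bump→ 5^5 + 1 = 3126 —(−1)→ 3125
3125 —HB5→ 5^5 —bump→ 6^6 = 46656 —(−1)→ 46655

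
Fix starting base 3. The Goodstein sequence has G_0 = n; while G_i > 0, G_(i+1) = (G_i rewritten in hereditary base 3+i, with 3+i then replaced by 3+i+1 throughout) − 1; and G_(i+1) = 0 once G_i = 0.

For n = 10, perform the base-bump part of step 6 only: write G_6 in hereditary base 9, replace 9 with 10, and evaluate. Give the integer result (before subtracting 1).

40

i=0: 10 = 3^2 + 1 (b=3); 3→4: 4^2 + 1 = 17; 17−1 = 16
i=1: 16 = 4^2 (b=4); 4→5: 5^2 = 25; 25−1 = 24
i=2: 24 = 4·5 + 4 (b=5); 5→6: 4·6 + 4 = 28; 28−1 = 27
i=3: 27 = 4·6 + 3 (b=6); 6→7: 4·7 + 3 = 31; 31−1 = 30
i=4: 30 = 4·7 + 2 (b=7); 7→8: 4·8 + 2 = 34; 34−1 = 33
i=5: 33 = 4·8 + 1 (b=8); 8→9: 4·9 + 1 = 37; 37−1 = 36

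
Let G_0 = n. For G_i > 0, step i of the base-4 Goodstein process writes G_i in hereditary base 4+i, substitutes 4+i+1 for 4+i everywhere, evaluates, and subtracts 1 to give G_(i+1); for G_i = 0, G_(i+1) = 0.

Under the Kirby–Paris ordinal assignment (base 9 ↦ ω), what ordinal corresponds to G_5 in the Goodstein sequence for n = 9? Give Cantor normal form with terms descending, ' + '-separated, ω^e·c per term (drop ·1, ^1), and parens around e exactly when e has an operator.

ω + 2

[0] 9 ≡ 2·4 + 1 (base 4). Lift 5: 11. −1: 10.
[1] 10 ≡ 2·5 (base 5). Lift 6: 12. −1: 11.
[2] 11 ≡ 6 + 5 (base 6). Lift 7: 12. −1: 11.
[3] 11 ≡ 7 + 4 (base 7). Lift 8: 12. −1: 11.
[4] 11 ≡ 8 + 3 (base 8). Lift 9: 12. −1: 11.
[5] 11 ≡ 9 + 2 (base 9). Lift 10: 12. −1: 11.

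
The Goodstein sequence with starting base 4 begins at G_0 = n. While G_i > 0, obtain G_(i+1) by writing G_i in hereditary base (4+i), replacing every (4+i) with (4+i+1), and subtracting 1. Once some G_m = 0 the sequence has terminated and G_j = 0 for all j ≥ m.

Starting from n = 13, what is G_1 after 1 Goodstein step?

15

(0) 13|_4 = 3·4 + 1 ↦ 3·5 + 1|_5 = 16 ⇒ 15
(1) 15|_5 = 3·5 ↦ 3·6|_6 = 18 ⇒ 17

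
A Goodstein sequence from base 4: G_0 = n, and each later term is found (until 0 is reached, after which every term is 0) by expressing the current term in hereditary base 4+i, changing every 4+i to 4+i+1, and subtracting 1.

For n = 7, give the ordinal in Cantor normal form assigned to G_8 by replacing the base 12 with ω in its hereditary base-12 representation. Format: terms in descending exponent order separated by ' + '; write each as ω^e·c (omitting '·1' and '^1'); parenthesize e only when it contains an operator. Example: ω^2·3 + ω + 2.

3

[0] 7 ≡ 4 + 3 (base 4). Lift 5: 8. −1: 7.
[1] 7 ≡ 5 + 2 (base 5). Lift 6: 8. −1: 7.
[2] 7 ≡ 6 + 1 (base 6). Lift 7: 8. −1: 7.
[3] 7 ≡ 7 (base 7). Lift 8: 8. −1: 7.
[4] 7 ≡ 7 (base 8). Lift 9: 7. −1: 6.
[5] 6 ≡ 6 (base 9). Lift 10: 6. −1: 5.
[6] 5 ≡ 5 (base 10). Lift 11: 5. −1: 4.
[7] 4 ≡ 4 (base 11). Lift 12: 4. −1: 3.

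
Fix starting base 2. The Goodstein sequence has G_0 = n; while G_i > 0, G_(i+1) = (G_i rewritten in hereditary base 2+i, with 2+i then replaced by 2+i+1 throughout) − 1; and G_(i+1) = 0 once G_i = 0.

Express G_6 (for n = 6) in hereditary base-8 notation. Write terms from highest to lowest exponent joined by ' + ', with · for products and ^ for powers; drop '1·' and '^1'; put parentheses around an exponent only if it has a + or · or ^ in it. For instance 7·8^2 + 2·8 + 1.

5·8^5 + 5·8^4 + 5·8^3 + 5·8^2 + 5·8 + 3

step 0: 6 = 2^2 + 2; sub 3 for 2: 3^3 + 3; = 30; G_1 = 30−1 = 29
step 1: 29 = 3^3 + 2; sub 4 for 3: 4^4 + 2; = 258; G_2 = 258−1 = 257
step 2: 257 = 4^4 + 1; sub 5 for 4: 5^5 + 1; = 3126; G_3 = 3126−1 = 3125
step 3: 3125 = 5^5; sub 6 for 5: 6^6; = 46656; G_4 = 46656−1 = 46655
step 4: 46655 = 5·6^5 + 5·6^4 + 5·6^3 + 5·6^2 + 5·6 + 5; sub 7 for 6: 5·7^5 + 5·7^4 + 5·7^3 + 5·7^2 + 5·7 + 5; = 98040; G_5 = 98040−1 = 98039
step 5: 98039 = 5·7^5 + 5·7^4 + 5·7^3 + 5·7^2 + 5·7 + 4; sub 8 for 7: 5·8^5 + 5·8^4 + 5·8^3 + 5·8^2 + 5·8 + 4; = 187244; G_6 = 187244−1 = 187243
step 6: 187243 = 5·8^5 + 5·8^4 + 5·8^3 + 5·8^2 + 5·8 + 3; sub 9 for 8: 5·9^5 + 5·9^4 + 5·9^3 + 5·9^2 + 5·9 + 3; = 332148; G_7 = 332148−1 = 332147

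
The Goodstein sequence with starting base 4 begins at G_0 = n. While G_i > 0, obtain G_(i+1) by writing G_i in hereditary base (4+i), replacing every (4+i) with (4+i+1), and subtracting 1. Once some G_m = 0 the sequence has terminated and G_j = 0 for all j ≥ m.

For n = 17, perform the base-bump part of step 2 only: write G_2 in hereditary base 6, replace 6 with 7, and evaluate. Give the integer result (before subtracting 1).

40

17 —HB4→ 4^2 + 1 —bump→ 5^2 + 1 = 26 —(−1)→ 25
25 —HB5→ 5^2 —bump→ 6^2 = 36 —(−1)→ 35
35 —HB6→ 5·6 + 5 —bump→ 5·7 + 5 = 40 —(−1)→ 39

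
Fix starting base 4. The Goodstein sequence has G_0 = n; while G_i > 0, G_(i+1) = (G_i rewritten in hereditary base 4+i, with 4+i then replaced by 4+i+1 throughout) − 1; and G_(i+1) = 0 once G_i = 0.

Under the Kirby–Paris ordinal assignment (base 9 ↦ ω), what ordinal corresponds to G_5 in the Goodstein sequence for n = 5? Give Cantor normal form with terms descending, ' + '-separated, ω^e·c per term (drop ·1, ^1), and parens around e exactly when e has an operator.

2

G_0 = 5. HB_4(5) = 4 + 1. Bump = 6. G_1 = 5.
G_1 = 5. HB_5(5) = 5. Bump = 6. G_2 = 5.
G_2 = 5. HB_6(5) = 5. Bump = 5. G_3 = 4.
G_3 = 4. HB_7(4) = 4. Bump = 4. G_4 = 3.
G_4 = 3. HB_8(3) = 3. Bump = 3. G_5 = 2.
G_5 = 2. HB_9(2) = 2. Bump = 2. G_6 = 1.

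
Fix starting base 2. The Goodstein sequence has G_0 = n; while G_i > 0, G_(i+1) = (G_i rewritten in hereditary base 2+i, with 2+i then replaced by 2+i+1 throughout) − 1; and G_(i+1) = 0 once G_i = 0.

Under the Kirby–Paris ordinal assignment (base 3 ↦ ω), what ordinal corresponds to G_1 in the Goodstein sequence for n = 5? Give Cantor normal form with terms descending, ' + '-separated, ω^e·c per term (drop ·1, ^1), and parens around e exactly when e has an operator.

ω^ω

[0] 5 ≡ 2^2 + 1 (base 2). Lift 3: 28. −1: 27.
[1] 27 ≡ 3^3 (base 3). Lift 4: 256. −1: 255.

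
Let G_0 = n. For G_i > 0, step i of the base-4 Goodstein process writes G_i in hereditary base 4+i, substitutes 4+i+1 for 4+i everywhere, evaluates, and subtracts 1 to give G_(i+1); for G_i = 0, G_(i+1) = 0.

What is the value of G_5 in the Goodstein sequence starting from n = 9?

G_0 = 9. HB_4(9) = 2·4 + 1. Bump = 11. G_1 = 10.
G_1 = 10. HB_5(10) = 2·5. Bump = 12. G_2 = 11.
G_2 = 11. HB_6(11) = 6 + 5. Bump = 12. G_3 = 11.
G_3 = 11. HB_7(11) = 7 + 4. Bump = 12. G_4 = 11.
G_4 = 11. HB_8(11) = 8 + 3. Bump = 12. G_5 = 11.

11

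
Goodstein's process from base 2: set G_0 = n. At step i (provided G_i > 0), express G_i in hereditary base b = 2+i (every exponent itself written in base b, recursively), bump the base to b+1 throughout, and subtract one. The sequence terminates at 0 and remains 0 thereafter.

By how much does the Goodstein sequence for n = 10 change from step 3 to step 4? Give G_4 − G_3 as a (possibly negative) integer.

i=0: 10 = 2^(2 + 1) + 2 (b=2); 2→3: 3^(3 + 1) + 3 = 84; 84−1 = 83
i=1: 83 = 3^(3 + 1) + 2 (b=3); 3→4: 4^(4 + 1) + 2 = 1026; 1026−1 = 1025
i=2: 1025 = 4^(4 + 1) + 1 (b=4); 4→5: 5^(5 + 1) + 1 = 15626; 15626−1 = 15625
i=3: 15625 = 5^(5 + 1) (b=5); 5→6: 6^(6 + 1) = 279936; 279936−1 = 279935

264310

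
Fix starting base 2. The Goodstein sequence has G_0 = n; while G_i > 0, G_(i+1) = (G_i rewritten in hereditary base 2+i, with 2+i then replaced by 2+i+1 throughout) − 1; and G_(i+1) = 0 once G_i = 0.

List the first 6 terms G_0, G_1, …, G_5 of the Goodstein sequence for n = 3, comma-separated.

i=0: 3 = 2 + 1 (b=2); 2→3: 3 + 1 = 4; 4−1 = 3
i=1: 3 = 3 (b=3); 3→4: 4 = 4; 4−1 = 3
i=2: 3 = 3 (b=4); 4→5: 3 = 3; 3−1 = 2
i=3: 2 = 2 (b=5); 5→6: 2 = 2; 2−1 = 1
i=4: 1 = 1 (b=6); 6→7: 1 = 1; 1−1 = 0

3, 3, 3, 2, 1, 0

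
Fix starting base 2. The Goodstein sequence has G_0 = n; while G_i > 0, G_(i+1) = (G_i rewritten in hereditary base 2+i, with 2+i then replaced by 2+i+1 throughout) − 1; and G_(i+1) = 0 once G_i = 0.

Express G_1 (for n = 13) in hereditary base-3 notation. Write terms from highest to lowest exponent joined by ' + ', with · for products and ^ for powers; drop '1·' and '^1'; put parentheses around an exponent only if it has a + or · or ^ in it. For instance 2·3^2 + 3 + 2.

G_0 = 13. HB_2(13) = 2^(2 + 1) + 2^2 + 1. Bump = 109. G_1 = 108.
G_1 = 108. HB_3(108) = 3^(3 + 1) + 3^3. Bump = 1280. G_2 = 1279.

3^(3 + 1) + 3^3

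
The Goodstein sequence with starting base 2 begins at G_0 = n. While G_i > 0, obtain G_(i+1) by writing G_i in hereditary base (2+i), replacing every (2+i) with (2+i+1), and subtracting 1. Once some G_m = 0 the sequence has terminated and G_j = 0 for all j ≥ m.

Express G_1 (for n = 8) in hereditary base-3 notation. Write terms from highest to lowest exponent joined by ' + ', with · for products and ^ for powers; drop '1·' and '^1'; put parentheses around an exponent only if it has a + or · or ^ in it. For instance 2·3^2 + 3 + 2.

2·3^3 + 2·3^2 + 2·3 + 2

G_0=8  [base 2] 2^(2 + 1)  →[2↦3]→  3^(3 + 1) = 81  −1 ⇒ G_1=80
G_1=80  [base 3] 2·3^3 + 2·3^2 + 2·3 + 2  →[3↦4]→  2·4^4 + 2·4^2 + 2·4 + 2 = 554  −1 ⇒ G_2=553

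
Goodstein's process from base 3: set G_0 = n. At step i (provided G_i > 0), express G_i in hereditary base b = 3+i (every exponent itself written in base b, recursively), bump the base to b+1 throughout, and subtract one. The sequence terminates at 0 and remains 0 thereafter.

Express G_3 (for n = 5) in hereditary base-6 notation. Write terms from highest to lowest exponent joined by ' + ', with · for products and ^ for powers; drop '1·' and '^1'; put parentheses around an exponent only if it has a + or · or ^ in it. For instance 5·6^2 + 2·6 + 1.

5

base 3: 5 = 3 + 2; at 4: 4 + 2 = 6; next = 5
base 4: 5 = 4 + 1; at 5: 5 + 1 = 6; next = 5
base 5: 5 = 5; at 6: 6 = 6; next = 5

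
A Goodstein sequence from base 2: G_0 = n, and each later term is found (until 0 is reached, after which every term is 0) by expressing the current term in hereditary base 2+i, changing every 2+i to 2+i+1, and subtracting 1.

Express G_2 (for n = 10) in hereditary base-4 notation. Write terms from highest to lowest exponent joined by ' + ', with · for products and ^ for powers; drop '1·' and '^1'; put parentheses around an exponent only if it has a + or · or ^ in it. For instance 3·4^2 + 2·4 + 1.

4^(4 + 1) + 1

base 2: 10 = 2^(2 + 1) + 2; at 3: 3^(3 + 1) + 3 = 84; next = 83
base 3: 83 = 3^(3 + 1) + 2; at 4: 4^(4 + 1) + 2 = 1026; next = 1025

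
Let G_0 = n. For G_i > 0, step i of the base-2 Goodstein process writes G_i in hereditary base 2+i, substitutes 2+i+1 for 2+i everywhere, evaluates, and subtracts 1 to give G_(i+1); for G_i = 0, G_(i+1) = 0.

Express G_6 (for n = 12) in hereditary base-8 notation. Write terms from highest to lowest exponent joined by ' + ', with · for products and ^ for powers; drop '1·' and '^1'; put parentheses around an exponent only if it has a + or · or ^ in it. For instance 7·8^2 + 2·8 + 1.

base 2: 12 = 2^(2 + 1) + 2^2; at 3: 3^(3 + 1) + 3^3 = 108; next = 107
base 3: 107 = 3^(3 + 1) + 2·3^2 + 2·3 + 2; at 4: 4^(4 + 1) + 2·4^2 + 2·4 + 2 = 1066; next = 1065
base 4: 1065 = 4^(4 + 1) + 2·4^2 + 2·4 + 1; at 5: 5^(5 + 1) + 2·5^2 + 2·5 + 1 = 15686; next = 15685
base 5: 15685 = 5^(5 + 1) + 2·5^2 + 2·5; at 6: 6^(6 + 1) + 2·6^2 + 2·6 = 280020; next = 280019
base 6: 280019 = 6^(6 + 1) + 2·6^2 + 6 + 5; at 7: 7^(7 + 1) + 2·7^2 + 7 + 5 = 5764911; next = 5764910
base 7: 5764910 = 7^(7 + 1) + 2·7^2 + 7 + 4; at 8: 8^(8 + 1) + 2·8^2 + 8 + 4 = 134217868; next = 134217867
base 8: 134217867 = 8^(8 + 1) + 2·8^2 + 8 + 3; at 9: 9^(9 + 1) + 2·9^2 + 9 + 3 = 3486784575; next = 3486784574

8^(8 + 1) + 2·8^2 + 8 + 3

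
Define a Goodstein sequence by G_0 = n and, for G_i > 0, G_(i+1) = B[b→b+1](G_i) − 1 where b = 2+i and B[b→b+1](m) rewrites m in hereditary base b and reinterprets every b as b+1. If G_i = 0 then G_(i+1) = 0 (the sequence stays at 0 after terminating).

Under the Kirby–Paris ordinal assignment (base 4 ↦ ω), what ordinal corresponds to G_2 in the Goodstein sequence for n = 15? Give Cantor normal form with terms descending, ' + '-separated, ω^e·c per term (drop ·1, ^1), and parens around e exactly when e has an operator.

i=0: 15 = 2^(2 + 1) + 2^2 + 2 + 1 (b=2); 2→3: 3^(3 + 1) + 3^3 + 3 + 1 = 112; 112−1 = 111
i=1: 111 = 3^(3 + 1) + 3^3 + 3 (b=3); 3→4: 4^(4 + 1) + 4^4 + 4 = 1284; 1284−1 = 1283
i=2: 1283 = 4^(4 + 1) + 4^4 + 3 (b=4); 4→5: 5^(5 + 1) + 5^5 + 3 = 18753; 18753−1 = 18752

ω^(ω + 1) + ω^ω + 3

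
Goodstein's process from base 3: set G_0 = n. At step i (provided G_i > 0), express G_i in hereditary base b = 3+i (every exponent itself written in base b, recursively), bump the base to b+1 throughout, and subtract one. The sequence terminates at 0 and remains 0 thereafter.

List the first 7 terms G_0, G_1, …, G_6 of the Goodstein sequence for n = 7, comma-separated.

G_0=7  [base 3] 2·3 + 1  →[3↦4]→  2·4 + 1 = 9  −1 ⇒ G_1=8
G_1=8  [base 4] 2·4  →[4↦5]→  2·5 = 10  −1 ⇒ G_2=9
G_2=9  [base 5] 5 + 4  →[5↦6]→  6 + 4 = 10  −1 ⇒ G_3=9
G_3=9  [base 6] 6 + 3  →[6↦7]→  7 + 3 = 10  −1 ⇒ G_4=9
G_4=9  [base 7] 7 + 2  →[7↦8]→  8 + 2 = 10  −1 ⇒ G_5=9
G_5=9  [base 8] 8 + 1  →[8↦9]→  9 + 1 = 10  −1 ⇒ G_6=9

7, 8, 9, 9, 9, 9, 9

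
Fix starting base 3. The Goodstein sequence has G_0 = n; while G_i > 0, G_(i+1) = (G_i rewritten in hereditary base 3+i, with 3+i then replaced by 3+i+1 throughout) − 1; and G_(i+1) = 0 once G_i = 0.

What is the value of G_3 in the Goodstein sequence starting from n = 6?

G_0=6  [base 3] 2·3  →[3↦4]→  2·4 = 8  −1 ⇒ G_1=7
G_1=7  [base 4] 4 + 3  →[4↦5]→  5 + 3 = 8  −1 ⇒ G_2=7
G_2=7  [base 5] 5 + 2  →[5↦6]→  6 + 2 = 8  −1 ⇒ G_3=7
G_3=7  [base 6] 6 + 1  →[6↦7]→  7 + 1 = 8  −1 ⇒ G_4=7

7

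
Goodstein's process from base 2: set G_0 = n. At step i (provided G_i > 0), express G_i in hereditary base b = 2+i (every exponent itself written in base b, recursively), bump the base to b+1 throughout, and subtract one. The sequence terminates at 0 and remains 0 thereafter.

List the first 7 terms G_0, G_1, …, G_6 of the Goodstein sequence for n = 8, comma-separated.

8, 80, 553, 6310, 93395, 1647195, 33554571

[0] 8 ≡ 2^(2 + 1) (base 2). Lift 3: 81. −1: 80.
[1] 80 ≡ 2·3^3 + 2·3^2 + 2·3 + 2 (base 3). Lift 4: 554. −1: 553.
[2] 553 ≡ 2·4^4 + 2·4^2 + 2·4 + 1 (base 4). Lift 5: 6311. −1: 6310.
[3] 6310 ≡ 2·5^5 + 2·5^2 + 2·5 (base 5). Lift 6: 93396. −1: 93395.
[4] 93395 ≡ 2·6^6 + 2·6^2 + 6 + 5 (base 6). Lift 7: 1647196. −1: 1647195.
[5] 1647195 ≡ 2·7^7 + 2·7^2 + 7 + 4 (base 7). Lift 8: 33554572. −1: 33554571.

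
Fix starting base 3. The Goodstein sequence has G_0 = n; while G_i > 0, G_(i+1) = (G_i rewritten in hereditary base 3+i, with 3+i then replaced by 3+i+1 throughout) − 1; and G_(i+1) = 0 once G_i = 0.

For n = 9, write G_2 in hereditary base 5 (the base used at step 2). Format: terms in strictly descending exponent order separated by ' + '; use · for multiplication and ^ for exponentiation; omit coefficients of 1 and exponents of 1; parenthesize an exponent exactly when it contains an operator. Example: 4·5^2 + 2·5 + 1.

i=0: 9 = 3^2 (b=3); 3→4: 4^2 = 16; 16−1 = 15
i=1: 15 = 3·4 + 3 (b=4); 4→5: 3·5 + 3 = 18; 18−1 = 17
i=2: 17 = 3·5 + 2 (b=5); 5→6: 3·6 + 2 = 20; 20−1 = 19

3·5 + 2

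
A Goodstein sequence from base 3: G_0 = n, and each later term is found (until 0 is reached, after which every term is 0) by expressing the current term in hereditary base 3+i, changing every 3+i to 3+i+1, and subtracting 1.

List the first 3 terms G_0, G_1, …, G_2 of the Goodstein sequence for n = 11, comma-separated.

11, 17, 25

base 3: 11 = 3^2 + 2; at 4: 4^2 + 2 = 18; next = 17
base 4: 17 = 4^2 + 1; at 5: 5^2 + 1 = 26; next = 25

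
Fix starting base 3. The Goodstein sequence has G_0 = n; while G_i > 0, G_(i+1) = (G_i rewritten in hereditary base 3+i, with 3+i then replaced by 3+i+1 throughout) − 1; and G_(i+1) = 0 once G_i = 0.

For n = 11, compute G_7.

(0) 11|_3 = 3^2 + 2 ↦ 4^2 + 2|_4 = 18 ⇒ 17
(1) 17|_4 = 4^2 + 1 ↦ 5^2 + 1|_5 = 26 ⇒ 25
(2) 25|_5 = 5^2 ↦ 6^2|_6 = 36 ⇒ 35
(3) 35|_6 = 5·6 + 5 ↦ 5·7 + 5|_7 = 40 ⇒ 39
(4) 39|_7 = 5·7 + 4 ↦ 5·8 + 4|_8 = 44 ⇒ 43
(5) 43|_8 = 5·8 + 3 ↦ 5·9 + 3|_9 = 48 ⇒ 47
(6) 47|_9 = 5·9 + 2 ↦ 5·10 + 2|_10 = 52 ⇒ 51

51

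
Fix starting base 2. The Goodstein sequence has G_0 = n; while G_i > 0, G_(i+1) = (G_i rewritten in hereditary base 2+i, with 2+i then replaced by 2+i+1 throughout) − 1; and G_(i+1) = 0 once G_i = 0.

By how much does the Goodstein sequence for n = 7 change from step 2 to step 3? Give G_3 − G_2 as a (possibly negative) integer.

G_0=7  [base 2] 2^2 + 2 + 1  →[2↦3]→  3^3 + 3 + 1 = 31  −1 ⇒ G_1=30
G_1=30  [base 3] 3^3 + 3  →[3↦4]→  4^4 + 4 = 260  −1 ⇒ G_2=259
G_2=259  [base 4] 4^4 + 3  →[4↦5]→  5^5 + 3 = 3128  −1 ⇒ G_3=3127

2868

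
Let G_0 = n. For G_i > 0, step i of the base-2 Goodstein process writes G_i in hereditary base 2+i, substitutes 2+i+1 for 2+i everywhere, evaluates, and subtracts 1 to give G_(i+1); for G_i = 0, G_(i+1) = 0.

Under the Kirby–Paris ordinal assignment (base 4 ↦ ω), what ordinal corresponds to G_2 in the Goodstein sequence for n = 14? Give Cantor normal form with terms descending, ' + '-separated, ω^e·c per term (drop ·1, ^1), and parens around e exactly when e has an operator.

i=0: 14 = 2^(2 + 1) + 2^2 + 2 (b=2); 2→3: 3^(3 + 1) + 3^3 + 3 = 111; 111−1 = 110
i=1: 110 = 3^(3 + 1) + 3^3 + 2 (b=3); 3→4: 4^(4 + 1) + 4^4 + 2 = 1282; 1282−1 = 1281
i=2: 1281 = 4^(4 + 1) + 4^4 + 1 (b=4); 4→5: 5^(5 + 1) + 5^5 + 1 = 18751; 18751−1 = 18750

ω^(ω + 1) + ω^ω + 1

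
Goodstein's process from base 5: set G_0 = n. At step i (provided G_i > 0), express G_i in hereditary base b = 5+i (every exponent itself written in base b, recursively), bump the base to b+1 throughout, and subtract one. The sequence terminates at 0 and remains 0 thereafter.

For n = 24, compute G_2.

step 0: 24 = 4·5 + 4; sub 6 for 5: 4·6 + 4; = 28; G_1 = 28−1 = 27
step 1: 27 = 4·6 + 3; sub 7 for 6: 4·7 + 3; = 31; G_2 = 31−1 = 30
step 2: 30 = 4·7 + 2; sub 8 for 7: 4·8 + 2; = 34; G_3 = 34−1 = 33

30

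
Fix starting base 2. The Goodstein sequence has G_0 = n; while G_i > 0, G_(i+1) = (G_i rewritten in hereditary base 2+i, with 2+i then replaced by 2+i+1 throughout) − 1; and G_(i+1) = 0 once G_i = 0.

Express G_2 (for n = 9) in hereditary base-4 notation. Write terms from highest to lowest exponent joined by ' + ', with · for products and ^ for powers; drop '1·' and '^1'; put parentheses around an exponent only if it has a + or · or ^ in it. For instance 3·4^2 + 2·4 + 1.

3·4^4 + 3·4^3 + 3·4^2 + 3·4 + 3

base 2: 9 = 2^(2 + 1) + 1; at 3: 3^(3 + 1) + 1 = 82; next = 81
base 3: 81 = 3^(3 + 1); at 4: 4^(4 + 1) = 1024; next = 1023
base 4: 1023 = 3·4^4 + 3·4^3 + 3·4^2 + 3·4 + 3; at 5: 3·5^5 + 3·5^3 + 3·5^2 + 3·5 + 3 = 9843; next = 9842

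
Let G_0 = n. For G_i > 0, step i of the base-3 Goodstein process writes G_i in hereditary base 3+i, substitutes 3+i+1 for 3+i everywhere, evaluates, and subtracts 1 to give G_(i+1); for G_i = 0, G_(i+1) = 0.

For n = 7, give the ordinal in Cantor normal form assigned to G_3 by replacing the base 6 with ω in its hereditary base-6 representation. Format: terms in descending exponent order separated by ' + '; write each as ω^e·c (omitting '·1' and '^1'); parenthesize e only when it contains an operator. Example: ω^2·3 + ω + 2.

ω + 3

[0] 7 ≡ 2·3 + 1 (base 3). Lift 4: 9. −1: 8.
[1] 8 ≡ 2·4 (base 4). Lift 5: 10. −1: 9.
[2] 9 ≡ 5 + 4 (base 5). Lift 6: 10. −1: 9.
[3] 9 ≡ 6 + 3 (base 6). Lift 7: 10. −1: 9.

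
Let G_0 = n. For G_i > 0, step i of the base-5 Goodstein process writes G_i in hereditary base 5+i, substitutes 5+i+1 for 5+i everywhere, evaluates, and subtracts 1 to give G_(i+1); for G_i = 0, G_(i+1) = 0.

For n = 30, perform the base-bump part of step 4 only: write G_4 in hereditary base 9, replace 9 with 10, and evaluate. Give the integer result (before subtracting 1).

102

base 5: 30 = 5^2 + 5; at 6: 6^2 + 6 = 42; next = 41
base 6: 41 = 6^2 + 5; at 7: 7^2 + 5 = 54; next = 53
base 7: 53 = 7^2 + 4; at 8: 8^2 + 4 = 68; next = 67
base 8: 67 = 8^2 + 3; at 9: 9^2 + 3 = 84; next = 83
base 9: 83 = 9^2 + 2; at 10: 10^2 + 2 = 102; next = 101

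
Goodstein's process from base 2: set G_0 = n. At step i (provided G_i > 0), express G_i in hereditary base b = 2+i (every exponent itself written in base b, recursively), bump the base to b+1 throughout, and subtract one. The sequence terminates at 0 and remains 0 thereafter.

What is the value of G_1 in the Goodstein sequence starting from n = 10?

83

(0) 10|_2 = 2^(2 + 1) + 2 ↦ 3^(3 + 1) + 3|_3 = 84 ⇒ 83
(1) 83|_3 = 3^(3 + 1) + 2 ↦ 4^(4 + 1) + 2|_4 = 1026 ⇒ 1025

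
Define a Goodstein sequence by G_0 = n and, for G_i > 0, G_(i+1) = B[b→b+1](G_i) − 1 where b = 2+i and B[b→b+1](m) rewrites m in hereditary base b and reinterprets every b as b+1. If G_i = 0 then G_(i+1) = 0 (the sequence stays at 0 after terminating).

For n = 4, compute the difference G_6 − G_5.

30

base 2: 4 = 2^2; at 3: 3^3 = 27; next = 26
base 3: 26 = 2·3^2 + 2·3 + 2; at 4: 2·4^2 + 2·4 + 2 = 42; next = 41
base 4: 41 = 2·4^2 + 2·4 + 1; at 5: 2·5^2 + 2·5 + 1 = 61; next = 60
base 5: 60 = 2·5^2 + 2·5; at 6: 2·6^2 + 2·6 = 84; next = 83
base 6: 83 = 2·6^2 + 6 + 5; at 7: 2·7^2 + 7 + 5 = 110; next = 109
base 7: 109 = 2·7^2 + 7 + 4; at 8: 2·8^2 + 8 + 4 = 140; next = 139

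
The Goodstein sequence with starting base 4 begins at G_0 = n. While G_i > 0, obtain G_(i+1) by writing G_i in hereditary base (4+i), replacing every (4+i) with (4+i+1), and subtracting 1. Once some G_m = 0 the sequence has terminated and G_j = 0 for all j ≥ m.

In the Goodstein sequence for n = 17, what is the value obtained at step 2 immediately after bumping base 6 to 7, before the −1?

40

17 —HB4→ 4^2 + 1 —bump→ 5^2 + 1 = 26 —(−1)→ 25
25 —HB5→ 5^2 —bump→ 6^2 = 36 —(−1)→ 35
35 —HB6→ 5·6 + 5 —bump→ 5·7 + 5 = 40 —(−1)→ 39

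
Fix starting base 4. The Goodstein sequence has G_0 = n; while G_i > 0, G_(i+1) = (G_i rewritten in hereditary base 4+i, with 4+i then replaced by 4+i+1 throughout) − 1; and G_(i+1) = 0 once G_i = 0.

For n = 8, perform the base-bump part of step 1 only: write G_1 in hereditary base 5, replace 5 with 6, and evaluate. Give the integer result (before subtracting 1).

step 0: 8 = 2·4; sub 5 for 4: 2·5; = 10; G_1 = 10−1 = 9
step 1: 9 = 5 + 4; sub 6 for 5: 6 + 4; = 10; G_2 = 10−1 = 9

10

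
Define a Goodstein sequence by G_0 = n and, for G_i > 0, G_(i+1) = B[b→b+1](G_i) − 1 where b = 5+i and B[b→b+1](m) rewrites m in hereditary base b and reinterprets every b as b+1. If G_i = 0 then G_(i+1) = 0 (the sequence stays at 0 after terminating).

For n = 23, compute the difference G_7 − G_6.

i=0: 23 = 4·5 + 3 (b=5); 5→6: 4·6 + 3 = 27; 27−1 = 26
i=1: 26 = 4·6 + 2 (b=6); 6→7: 4·7 + 2 = 30; 30−1 = 29
i=2: 29 = 4·7 + 1 (b=7); 7→8: 4·8 + 1 = 33; 33−1 = 32
i=3: 32 = 4·8 (b=8); 8→9: 4·9 = 36; 36−1 = 35
i=4: 35 = 3·9 + 8 (b=9); 9→10: 3·10 + 8 = 38; 38−1 = 37
i=5: 37 = 3·10 + 7 (b=10); 10→11: 3·11 + 7 = 40; 40−1 = 39
i=6: 39 = 3·11 + 6 (b=11); 11→12: 3·12 + 6 = 42; 42−1 = 41

2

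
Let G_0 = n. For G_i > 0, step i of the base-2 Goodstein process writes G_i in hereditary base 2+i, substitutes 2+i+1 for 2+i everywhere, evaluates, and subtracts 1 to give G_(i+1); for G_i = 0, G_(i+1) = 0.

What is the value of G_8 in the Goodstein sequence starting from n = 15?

100077777775

step 0: 15 = 2^(2 + 1) + 2^2 + 2 + 1; sub 3 for 2: 3^(3 + 1) + 3^3 + 3 + 1; = 112; G_1 = 112−1 = 111
step 1: 111 = 3^(3 + 1) + 3^3 + 3; sub 4 for 3: 4^(4 + 1) + 4^4 + 4; = 1284; G_2 = 1284−1 = 1283
step 2: 1283 = 4^(4 + 1) + 4^4 + 3; sub 5 for 4: 5^(5 + 1) + 5^5 + 3; = 18753; G_3 = 18753−1 = 18752
step 3: 18752 = 5^(5 + 1) + 5^5 + 2; sub 6 for 5: 6^(6 + 1) + 6^6 + 2; = 326594; G_4 = 326594−1 = 326593
step 4: 326593 = 6^(6 + 1) + 6^6 + 1; sub 7 for 6: 7^(7 + 1) + 7^7 + 1; = 6588345; G_5 = 6588345−1 = 6588344
step 5: 6588344 = 7^(7 + 1) + 7^7; sub 8 for 7: 8^(8 + 1) + 8^8; = 150994944; G_6 = 150994944−1 = 150994943
step 6: 150994943 = 8^(8 + 1) + 7·8^7 + 7·8^6 + 7·8^5 + 7·8^4 + 7·8^3 + 7·8^2 + 7·8 + 7; sub 9 for 8: 9^(9 + 1) + 7·9^7 + 7·9^6 + 7·9^5 + 7·9^4 + 7·9^3 + 7·9^2 + 7·9 + 7; = 3524450281; G_7 = 3524450281−1 = 3524450280
step 7: 3524450280 = 9^(9 + 1) + 7·9^7 + 7·9^6 + 7·9^5 + 7·9^4 + 7·9^3 + 7·9^2 + 7·9 + 6; sub 10 for 9: 10^(10 + 1) + 7·10^7 + 7·10^6 + 7·10^5 + 7·10^4 + 7·10^3 + 7·10^2 + 7·10 + 6; = 100077777776; G_8 = 100077777776−1 = 100077777775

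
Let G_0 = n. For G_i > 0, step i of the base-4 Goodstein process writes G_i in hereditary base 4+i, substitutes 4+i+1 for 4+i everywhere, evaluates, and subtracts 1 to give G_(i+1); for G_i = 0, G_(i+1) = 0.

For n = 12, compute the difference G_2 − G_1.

1

i=0: 12 = 3·4 (b=4); 4→5: 3·5 = 15; 15−1 = 14
i=1: 14 = 2·5 + 4 (b=5); 5→6: 2·6 + 4 = 16; 16−1 = 15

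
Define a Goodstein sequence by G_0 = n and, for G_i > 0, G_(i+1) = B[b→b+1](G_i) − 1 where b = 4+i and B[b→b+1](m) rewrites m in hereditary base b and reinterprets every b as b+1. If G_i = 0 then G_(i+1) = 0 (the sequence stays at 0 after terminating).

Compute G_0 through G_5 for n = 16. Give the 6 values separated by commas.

G_0=16  [base 4] 4^2  →[4↦5]→  5^2 = 25  −1 ⇒ G_1=24
G_1=24  [base 5] 4·5 + 4  →[5↦6]→  4·6 + 4 = 28  −1 ⇒ G_2=27
G_2=27  [base 6] 4·6 + 3  →[6↦7]→  4·7 + 3 = 31  −1 ⇒ G_3=30
G_3=30  [base 7] 4·7 + 2  →[7↦8]→  4·8 + 2 = 34  −1 ⇒ G_4=33
G_4=33  [base 8] 4·8 + 1  →[8↦9]→  4·9 + 1 = 37  −1 ⇒ G_5=36

16, 24, 27, 30, 33, 36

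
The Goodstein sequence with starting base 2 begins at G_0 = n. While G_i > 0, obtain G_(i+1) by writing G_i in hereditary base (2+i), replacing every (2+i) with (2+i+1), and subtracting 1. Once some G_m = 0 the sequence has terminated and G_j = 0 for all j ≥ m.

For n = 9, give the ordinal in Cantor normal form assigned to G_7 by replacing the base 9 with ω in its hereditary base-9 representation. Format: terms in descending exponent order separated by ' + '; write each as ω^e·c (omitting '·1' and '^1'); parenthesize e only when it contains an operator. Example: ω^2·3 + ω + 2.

ω^ω·3 + ω^3·3 + ω^2·3 + ω·2 + 6

base 2: 9 = 2^(2 + 1) + 1; at 3: 3^(3 + 1) + 1 = 82; next = 81
base 3: 81 = 3^(3 + 1); at 4: 4^(4 + 1) = 1024; next = 1023
base 4: 1023 = 3·4^4 + 3·4^3 + 3·4^2 + 3·4 + 3; at 5: 3·5^5 + 3·5^3 + 3·5^2 + 3·5 + 3 = 9843; next = 9842
base 5: 9842 = 3·5^5 + 3·5^3 + 3·5^2 + 3·5 + 2; at 6: 3·6^6 + 3·6^3 + 3·6^2 + 3·6 + 2 = 140744; next = 140743
base 6: 140743 = 3·6^6 + 3·6^3 + 3·6^2 + 3·6 + 1; at 7: 3·7^7 + 3·7^3 + 3·7^2 + 3·7 + 1 = 2471827; next = 2471826
base 7: 2471826 = 3·7^7 + 3·7^3 + 3·7^2 + 3·7; at 8: 3·8^8 + 3·8^3 + 3·8^2 + 3·8 = 50333400; next = 50333399
base 8: 50333399 = 3·8^8 + 3·8^3 + 3·8^2 + 2·8 + 7; at 9: 3·9^9 + 3·9^3 + 3·9^2 + 2·9 + 7 = 1162263922; next = 1162263921
base 9: 1162263921 = 3·9^9 + 3·9^3 + 3·9^2 + 2·9 + 6; at 10: 3·10^10 + 3·10^3 + 3·10^2 + 2·10 + 6 = 30000003326; next = 30000003325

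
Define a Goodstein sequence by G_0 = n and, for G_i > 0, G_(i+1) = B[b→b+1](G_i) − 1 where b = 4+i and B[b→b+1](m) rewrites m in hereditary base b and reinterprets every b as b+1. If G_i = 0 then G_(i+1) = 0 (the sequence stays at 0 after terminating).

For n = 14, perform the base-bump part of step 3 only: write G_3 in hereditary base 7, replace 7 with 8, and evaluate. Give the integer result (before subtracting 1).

[0] 14 ≡ 3·4 + 2 (base 4). Lift 5: 17. −1: 16.
[1] 16 ≡ 3·5 + 1 (base 5). Lift 6: 19. −1: 18.
[2] 18 ≡ 3·6 (base 6). Lift 7: 21. −1: 20.
[3] 20 ≡ 2·7 + 6 (base 7). Lift 8: 22. −1: 21.

22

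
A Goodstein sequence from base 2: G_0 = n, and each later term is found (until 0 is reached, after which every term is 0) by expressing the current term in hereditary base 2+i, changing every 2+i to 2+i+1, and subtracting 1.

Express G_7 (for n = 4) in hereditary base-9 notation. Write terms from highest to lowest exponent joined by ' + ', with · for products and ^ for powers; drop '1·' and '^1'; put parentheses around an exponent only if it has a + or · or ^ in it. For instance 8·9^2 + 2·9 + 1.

[0] 4 ≡ 2^2 (base 2). Lift 3: 27. −1: 26.
[1] 26 ≡ 2·3^2 + 2·3 + 2 (base 3). Lift 4: 42. −1: 41.
[2] 41 ≡ 2·4^2 + 2·4 + 1 (base 4). Lift 5: 61. −1: 60.
[3] 60 ≡ 2·5^2 + 2·5 (base 5). Lift 6: 84. −1: 83.
[4] 83 ≡ 2·6^2 + 6 + 5 (base 6). Lift 7: 110. −1: 109.
[5] 109 ≡ 2·7^2 + 7 + 4 (base 7). Lift 8: 140. −1: 139.
[6] 139 ≡ 2·8^2 + 8 + 3 (base 8). Lift 9: 174. −1: 173.
[7] 173 ≡ 2·9^2 + 9 + 2 (base 9). Lift 10: 212. −1: 211.

2·9^2 + 9 + 2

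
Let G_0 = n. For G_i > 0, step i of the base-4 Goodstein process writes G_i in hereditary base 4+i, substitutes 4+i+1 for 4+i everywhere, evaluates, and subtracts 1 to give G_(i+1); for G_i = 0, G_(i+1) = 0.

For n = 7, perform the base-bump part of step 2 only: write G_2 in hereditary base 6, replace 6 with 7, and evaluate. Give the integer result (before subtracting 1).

8

[0] 7 ≡ 4 + 3 (base 4). Lift 5: 8. −1: 7.
[1] 7 ≡ 5 + 2 (base 5). Lift 6: 8. −1: 7.
[2] 7 ≡ 6 + 1 (base 6). Lift 7: 8. −1: 7.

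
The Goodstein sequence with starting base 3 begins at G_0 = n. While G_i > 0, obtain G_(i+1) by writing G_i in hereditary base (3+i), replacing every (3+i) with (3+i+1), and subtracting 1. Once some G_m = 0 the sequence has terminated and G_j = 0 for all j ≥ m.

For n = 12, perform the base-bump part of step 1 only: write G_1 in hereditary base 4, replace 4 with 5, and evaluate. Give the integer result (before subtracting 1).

28

base 3: 12 = 3^2 + 3; at 4: 4^2 + 4 = 20; next = 19
base 4: 19 = 4^2 + 3; at 5: 5^2 + 3 = 28; next = 27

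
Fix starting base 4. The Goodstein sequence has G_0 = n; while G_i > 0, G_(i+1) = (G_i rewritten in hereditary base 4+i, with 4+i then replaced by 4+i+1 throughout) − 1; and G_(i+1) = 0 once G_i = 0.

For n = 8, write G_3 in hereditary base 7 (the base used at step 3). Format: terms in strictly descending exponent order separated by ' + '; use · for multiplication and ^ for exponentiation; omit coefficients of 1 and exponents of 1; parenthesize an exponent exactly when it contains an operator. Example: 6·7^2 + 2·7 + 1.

base 4: 8 = 2·4; at 5: 2·5 = 10; next = 9
base 5: 9 = 5 + 4; at 6: 6 + 4 = 10; next = 9
base 6: 9 = 6 + 3; at 7: 7 + 3 = 10; next = 9
base 7: 9 = 7 + 2; at 8: 8 + 2 = 10; next = 9

7 + 2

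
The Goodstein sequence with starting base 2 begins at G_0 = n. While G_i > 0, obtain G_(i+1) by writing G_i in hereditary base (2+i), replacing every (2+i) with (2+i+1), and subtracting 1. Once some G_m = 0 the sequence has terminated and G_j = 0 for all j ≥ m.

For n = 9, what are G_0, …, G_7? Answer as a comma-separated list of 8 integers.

[0] 9 ≡ 2^(2 + 1) + 1 (base 2). Lift 3: 82. −1: 81.
[1] 81 ≡ 3^(3 + 1) (base 3). Lift 4: 1024. −1: 1023.
[2] 1023 ≡ 3·4^4 + 3·4^3 + 3·4^2 + 3·4 + 3 (base 4). Lift 5: 9843. −1: 9842.
[3] 9842 ≡ 3·5^5 + 3·5^3 + 3·5^2 + 3·5 + 2 (base 5). Lift 6: 140744. −1: 140743.
[4] 140743 ≡ 3·6^6 + 3·6^3 + 3·6^2 + 3·6 + 1 (base 6). Lift 7: 2471827. −1: 2471826.
[5] 2471826 ≡ 3·7^7 + 3·7^3 + 3·7^2 + 3·7 (base 7). Lift 8: 50333400. −1: 50333399.
[6] 50333399 ≡ 3·8^8 + 3·8^3 + 3·8^2 + 2·8 + 7 (base 8). Lift 9: 1162263922. −1: 1162263921.

9, 81, 1023, 9842, 140743, 2471826, 50333399, 1162263921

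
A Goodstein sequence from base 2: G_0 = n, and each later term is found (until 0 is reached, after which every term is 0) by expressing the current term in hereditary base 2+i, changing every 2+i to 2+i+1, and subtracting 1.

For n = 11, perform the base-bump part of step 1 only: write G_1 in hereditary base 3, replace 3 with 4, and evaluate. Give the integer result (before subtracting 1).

1028

base 2: 11 = 2^(2 + 1) + 2 + 1; at 3: 3^(3 + 1) + 3 + 1 = 85; next = 84
base 3: 84 = 3^(3 + 1) + 3; at 4: 4^(4 + 1) + 4 = 1028; next = 1027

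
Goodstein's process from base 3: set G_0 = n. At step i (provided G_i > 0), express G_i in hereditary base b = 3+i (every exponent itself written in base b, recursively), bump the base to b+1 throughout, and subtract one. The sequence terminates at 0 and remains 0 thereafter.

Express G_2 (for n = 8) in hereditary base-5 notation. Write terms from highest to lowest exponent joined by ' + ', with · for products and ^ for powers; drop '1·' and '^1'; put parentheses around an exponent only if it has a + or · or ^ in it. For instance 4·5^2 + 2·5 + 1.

2·5

step 0: 8 = 2·3 + 2; sub 4 for 3: 2·4 + 2; = 10; G_1 = 10−1 = 9
step 1: 9 = 2·4 + 1; sub 5 for 4: 2·5 + 1; = 11; G_2 = 11−1 = 10
step 2: 10 = 2·5; sub 6 for 5: 2·6; = 12; G_3 = 12−1 = 11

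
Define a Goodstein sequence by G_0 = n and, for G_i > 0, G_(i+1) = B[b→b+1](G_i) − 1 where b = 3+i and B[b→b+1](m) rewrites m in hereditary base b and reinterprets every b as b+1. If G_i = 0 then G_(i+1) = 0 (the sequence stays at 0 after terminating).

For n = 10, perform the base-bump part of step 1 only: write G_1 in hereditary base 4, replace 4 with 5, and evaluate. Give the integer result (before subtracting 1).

25

G_0 = 10. HB_3(10) = 3^2 + 1. Bump = 17. G_1 = 16.
G_1 = 16. HB_4(16) = 4^2. Bump = 25. G_2 = 24.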